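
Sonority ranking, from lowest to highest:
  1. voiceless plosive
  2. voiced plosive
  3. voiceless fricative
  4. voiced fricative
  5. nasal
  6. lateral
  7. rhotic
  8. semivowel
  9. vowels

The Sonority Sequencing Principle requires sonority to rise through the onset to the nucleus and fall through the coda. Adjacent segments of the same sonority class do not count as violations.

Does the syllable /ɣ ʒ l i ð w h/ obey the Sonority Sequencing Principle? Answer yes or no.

Onset: /ɣ/ is a voiced fricative (sonority 4), /ʒ/ is a voiced fricative (sonority 4), /l/ is a lateral (sonority 6); then the nucleus /i/ (sonority 9).
Onset profile 4-4-6-9 — rises to the nucleus.
Coda: /ð/ is a voiced fricative (sonority 4), /w/ is a semivowel (sonority 8), /h/ is a voiceless fricative (sonority 3).
Coda profile 9-4-8-3 — does not fall throughout.

no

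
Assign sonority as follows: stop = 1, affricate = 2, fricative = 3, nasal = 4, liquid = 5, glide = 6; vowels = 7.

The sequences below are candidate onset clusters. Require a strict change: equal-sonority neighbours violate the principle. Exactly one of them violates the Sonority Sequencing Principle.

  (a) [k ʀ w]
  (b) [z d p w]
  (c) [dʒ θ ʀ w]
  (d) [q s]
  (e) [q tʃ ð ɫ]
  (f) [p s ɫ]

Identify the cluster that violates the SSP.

(a) sonority 1-5-6: well-formed.
(b) sonority 3-1-1-6: ill-formed.
(c) sonority 2-3-5-6: well-formed.
(d) sonority 1-3: well-formed.
(e) sonority 1-2-3-5: well-formed.
(f) sonority 1-3-5: well-formed.

b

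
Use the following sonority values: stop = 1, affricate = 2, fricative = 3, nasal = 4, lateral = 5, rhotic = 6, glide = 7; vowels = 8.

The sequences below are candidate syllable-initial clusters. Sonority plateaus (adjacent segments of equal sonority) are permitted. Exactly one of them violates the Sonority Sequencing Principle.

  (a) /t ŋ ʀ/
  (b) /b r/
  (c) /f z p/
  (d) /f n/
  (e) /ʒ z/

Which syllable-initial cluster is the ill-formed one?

c

(a) sonority 1-4-6: well-formed.
(b) sonority 1-6: well-formed.
(c) sonority 3-3-1: ill-formed.
(d) sonority 3-4: well-formed.
(e) sonority 3-3: well-formed.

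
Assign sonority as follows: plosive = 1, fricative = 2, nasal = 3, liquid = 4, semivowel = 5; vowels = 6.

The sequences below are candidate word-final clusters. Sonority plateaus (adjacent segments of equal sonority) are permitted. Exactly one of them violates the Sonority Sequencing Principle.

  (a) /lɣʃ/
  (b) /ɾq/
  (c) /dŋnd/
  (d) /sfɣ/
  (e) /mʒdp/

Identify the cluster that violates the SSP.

c

(a) 4-2-2 → obeys
(b) 4-1 → obeys
(c) 1-3-3-1 → violates
(d) 2-2-2 → obeys
(e) 3-2-1-1 → obeys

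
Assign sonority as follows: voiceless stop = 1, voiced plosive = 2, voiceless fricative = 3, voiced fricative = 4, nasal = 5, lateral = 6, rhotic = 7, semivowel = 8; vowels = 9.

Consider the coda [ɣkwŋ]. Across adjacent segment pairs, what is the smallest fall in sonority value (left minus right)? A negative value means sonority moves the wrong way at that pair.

-7

/ɣ/ is a voiced fricative (sonority 4).
/k/ is a voiceless stop (sonority 1).
/w/ is a semivowel (sonority 8).
/ŋ/ is a nasal (sonority 5).
/ɣ/→/k/: change +3.
/k/→/w/: change -7.
/w/→/ŋ/: change +3.
Minimum = -7.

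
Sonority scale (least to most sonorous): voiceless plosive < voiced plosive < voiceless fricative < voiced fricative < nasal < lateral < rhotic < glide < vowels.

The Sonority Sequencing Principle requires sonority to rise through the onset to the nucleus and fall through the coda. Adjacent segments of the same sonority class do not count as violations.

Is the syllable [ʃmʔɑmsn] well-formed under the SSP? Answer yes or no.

no

Onset: /ʃ/ is a voiceless fricative (sonority 3), /m/ is a nasal (sonority 5), /ʔ/ is a voiceless plosive (sonority 1); then the nucleus /ɑ/ (sonority 9).
Onset profile 3-5-1-9 — does not rise throughout.
Coda: /m/ is a nasal (sonority 5), /s/ is a voiceless fricative (sonority 3), /n/ is a nasal (sonority 5).
Coda profile 9-5-3-5 — does not fall throughout.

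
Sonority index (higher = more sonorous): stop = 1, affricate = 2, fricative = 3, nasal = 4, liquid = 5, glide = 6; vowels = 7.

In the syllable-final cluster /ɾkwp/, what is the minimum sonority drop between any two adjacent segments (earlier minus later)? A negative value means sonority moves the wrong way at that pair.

/ɾ/: liquid = 5.
/k/: stop = 1.
/w/: glide = 6.
/p/: stop = 1.
/ɾ/→/k/: change +4.
/k/→/w/: change -5.
/w/→/p/: change +5.
Minimum = -5.

-5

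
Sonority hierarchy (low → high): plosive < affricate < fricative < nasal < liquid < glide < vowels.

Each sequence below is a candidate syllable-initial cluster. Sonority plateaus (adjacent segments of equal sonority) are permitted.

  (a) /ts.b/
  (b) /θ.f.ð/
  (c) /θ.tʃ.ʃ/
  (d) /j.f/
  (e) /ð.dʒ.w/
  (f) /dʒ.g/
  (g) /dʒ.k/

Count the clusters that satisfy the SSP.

1

(a) 2-1 → violates
(b) 3-3-3 → obeys
(c) 3-2-3 → violates
(d) 6-3 → violates
(e) 3-2-6 → violates
(f) 2-1 → violates
(g) 2-1 → violates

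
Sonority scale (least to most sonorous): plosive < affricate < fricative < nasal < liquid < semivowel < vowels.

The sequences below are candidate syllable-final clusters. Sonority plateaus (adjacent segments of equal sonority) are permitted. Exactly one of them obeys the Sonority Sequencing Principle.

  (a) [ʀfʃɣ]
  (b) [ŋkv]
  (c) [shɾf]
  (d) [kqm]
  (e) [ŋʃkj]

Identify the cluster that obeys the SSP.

a

(a) [ʀfʃɣ]: profile 5-3-3-3 — obeys.
(b) [ŋkv]: profile 4-1-3 — violates.
(c) [shɾf]: profile 3-3-5-3 — violates.
(d) [kqm]: profile 1-1-4 — violates.
(e) [ŋʃkj]: profile 4-3-1-6 — violates.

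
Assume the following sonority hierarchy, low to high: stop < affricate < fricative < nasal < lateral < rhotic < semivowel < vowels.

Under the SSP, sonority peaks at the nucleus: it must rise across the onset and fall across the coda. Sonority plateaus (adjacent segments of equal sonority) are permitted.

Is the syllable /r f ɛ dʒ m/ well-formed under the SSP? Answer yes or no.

no

Onset: /r/ is a rhotic (sonority 6), /f/ is a fricative (sonority 3); then the nucleus /ɛ/ (sonority 8).
Onset profile 6-3-8 — does not rise throughout.
Coda: /dʒ/ is an affricate (sonority 2), /m/ is a nasal (sonority 4).
Coda profile 8-2-4 — does not fall throughout.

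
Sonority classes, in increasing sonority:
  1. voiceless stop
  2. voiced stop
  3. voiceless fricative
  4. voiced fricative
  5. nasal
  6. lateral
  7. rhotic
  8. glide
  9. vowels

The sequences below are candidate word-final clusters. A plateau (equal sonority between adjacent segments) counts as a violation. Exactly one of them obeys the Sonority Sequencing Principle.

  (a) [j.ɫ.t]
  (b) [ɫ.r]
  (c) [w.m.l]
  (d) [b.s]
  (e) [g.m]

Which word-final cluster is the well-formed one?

(a) 8-6-1 → obeys
(b) 6-7 → violates
(c) 8-5-6 → violates
(d) 2-3 → violates
(e) 2-5 → violates

a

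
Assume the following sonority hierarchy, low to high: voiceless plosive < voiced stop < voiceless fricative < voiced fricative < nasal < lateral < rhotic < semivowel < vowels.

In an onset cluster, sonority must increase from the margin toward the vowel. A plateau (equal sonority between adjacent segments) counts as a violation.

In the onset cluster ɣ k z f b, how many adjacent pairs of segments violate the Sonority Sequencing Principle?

/ɣ/: voiced fricative = 4.
/k/: voiceless plosive = 1.
/z/: voiced fricative = 4.
/f/: voiceless fricative = 3.
/b/: voiced stop = 2.
/ɣ/→/k/: 4→1 (does not rise) — violation.
/k/→/z/: 1→4 (rises) — ok.
/z/→/f/: 4→3 (does not rise) — violation.
/f/→/b/: 3→2 (does not rise) — violation.

3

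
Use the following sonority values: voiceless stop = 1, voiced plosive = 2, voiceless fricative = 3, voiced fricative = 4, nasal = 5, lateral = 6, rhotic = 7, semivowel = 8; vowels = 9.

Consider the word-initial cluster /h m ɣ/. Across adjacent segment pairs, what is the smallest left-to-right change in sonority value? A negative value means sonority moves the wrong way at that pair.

-1

/h/ is a voiceless fricative (sonority 3).
/m/ is a nasal (sonority 5).
/ɣ/ is a voiced fricative (sonority 4).
/h/→/m/: change +2.
/m/→/ɣ/: change -1.
Minimum = -1.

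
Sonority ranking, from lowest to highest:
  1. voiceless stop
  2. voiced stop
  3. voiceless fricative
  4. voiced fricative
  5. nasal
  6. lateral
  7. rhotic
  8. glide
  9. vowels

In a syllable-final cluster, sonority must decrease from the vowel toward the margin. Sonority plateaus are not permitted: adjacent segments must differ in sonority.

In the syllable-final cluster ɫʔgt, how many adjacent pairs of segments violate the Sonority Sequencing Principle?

/ɫ/ is a lateral (sonority 6).
/ʔ/ is a voiceless stop (sonority 1).
/g/ is a voiced stop (sonority 2).
/t/ is a voiceless stop (sonority 1).
/ɫ/→/ʔ/: 6→1 (falls) — ok.
/ʔ/→/g/: 1→2 (does not fall) — violation.
/g/→/t/: 2→1 (falls) — ok.

1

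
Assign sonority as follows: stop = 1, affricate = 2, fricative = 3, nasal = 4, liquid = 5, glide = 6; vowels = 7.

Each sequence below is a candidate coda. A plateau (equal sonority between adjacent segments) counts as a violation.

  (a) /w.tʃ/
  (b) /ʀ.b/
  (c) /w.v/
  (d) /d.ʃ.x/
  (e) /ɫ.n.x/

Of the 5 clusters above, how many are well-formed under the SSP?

4

(a) 6-2 → obeys
(b) 5-1 → obeys
(c) 6-3 → obeys
(d) 1-3-3 → violates
(e) 5-4-3 → obeys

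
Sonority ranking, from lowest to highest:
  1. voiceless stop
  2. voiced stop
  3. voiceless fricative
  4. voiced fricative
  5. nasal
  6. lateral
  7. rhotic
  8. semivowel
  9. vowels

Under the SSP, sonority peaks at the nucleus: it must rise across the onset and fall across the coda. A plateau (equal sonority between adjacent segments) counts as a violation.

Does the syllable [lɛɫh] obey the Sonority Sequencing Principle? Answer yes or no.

yes

Onset: /l/ is a lateral (sonority 6); then the nucleus /ɛ/ (sonority 9).
Onset profile 6-9 — rises to the nucleus.
Coda: /ɫ/ is a lateral (sonority 6), /h/ is a voiceless fricative (sonority 3).
Coda profile 9-6-3 — falls from the nucleus.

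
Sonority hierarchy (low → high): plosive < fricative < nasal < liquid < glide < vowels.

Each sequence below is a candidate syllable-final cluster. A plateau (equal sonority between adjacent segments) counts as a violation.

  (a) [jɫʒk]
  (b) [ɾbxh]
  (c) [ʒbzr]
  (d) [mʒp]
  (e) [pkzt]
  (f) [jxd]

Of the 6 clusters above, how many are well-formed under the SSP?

(a) 5-4-2-1 → obeys
(b) 4-1-2-2 → violates
(c) 2-1-2-4 → violates
(d) 3-2-1 → obeys
(e) 1-1-2-1 → violates
(f) 5-2-1 → obeys

3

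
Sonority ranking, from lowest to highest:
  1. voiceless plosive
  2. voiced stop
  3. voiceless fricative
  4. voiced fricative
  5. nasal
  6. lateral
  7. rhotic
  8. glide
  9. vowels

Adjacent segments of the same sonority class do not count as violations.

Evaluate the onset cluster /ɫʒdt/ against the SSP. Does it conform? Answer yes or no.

/ɫ/ is a lateral (sonority 6).
/ʒ/ is a voiced fricative (sonority 4).
/d/ is a voiced stop (sonority 2).
/t/ is a voiceless plosive (sonority 1).
The profile is 6-4-2-1. Between /ɫ/ (6) and /ʒ/ (4) sonority does not rise, so the cluster violates the SSP.

no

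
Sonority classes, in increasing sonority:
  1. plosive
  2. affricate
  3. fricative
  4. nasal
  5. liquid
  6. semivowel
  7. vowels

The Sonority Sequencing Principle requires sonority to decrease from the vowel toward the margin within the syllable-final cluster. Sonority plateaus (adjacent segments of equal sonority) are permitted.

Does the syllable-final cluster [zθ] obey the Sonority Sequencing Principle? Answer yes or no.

/z/ is a fricative (sonority 3).
/θ/ is a fricative (sonority 3).
The profile 3-3 is non-increasing (plateaus allowed), so the syllable-final cluster satisfies the SSP.

yes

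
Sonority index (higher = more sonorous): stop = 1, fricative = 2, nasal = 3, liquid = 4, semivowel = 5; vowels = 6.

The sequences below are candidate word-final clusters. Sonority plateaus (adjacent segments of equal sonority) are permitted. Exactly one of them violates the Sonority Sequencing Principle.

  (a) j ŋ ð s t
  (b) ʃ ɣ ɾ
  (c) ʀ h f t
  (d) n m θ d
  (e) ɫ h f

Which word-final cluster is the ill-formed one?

(a) j ŋ ð s t: profile 5-3-2-2-1 — obeys.
(b) ʃ ɣ ɾ: profile 2-2-4 — violates.
(c) ʀ h f t: profile 4-2-2-1 — obeys.
(d) n m θ d: profile 3-3-2-1 — obeys.
(e) ɫ h f: profile 4-2-2 — obeys.

b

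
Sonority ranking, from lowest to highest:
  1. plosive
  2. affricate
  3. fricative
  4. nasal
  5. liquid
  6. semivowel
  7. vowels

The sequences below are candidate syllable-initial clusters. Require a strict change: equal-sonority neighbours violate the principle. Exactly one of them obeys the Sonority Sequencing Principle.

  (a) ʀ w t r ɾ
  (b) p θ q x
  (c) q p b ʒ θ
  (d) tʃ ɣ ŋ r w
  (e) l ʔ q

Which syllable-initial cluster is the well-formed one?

(a) 5-6-1-5-5 → violates
(b) 1-3-1-3 → violates
(c) 1-1-1-3-3 → violates
(d) 2-3-4-5-6 → obeys
(e) 5-1-1 → violates

d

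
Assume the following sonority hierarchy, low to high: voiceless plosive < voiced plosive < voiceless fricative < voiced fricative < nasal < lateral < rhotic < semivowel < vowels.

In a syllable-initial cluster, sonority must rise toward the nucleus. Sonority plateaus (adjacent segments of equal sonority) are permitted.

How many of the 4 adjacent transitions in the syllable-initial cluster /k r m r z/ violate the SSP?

/k/ — voiceless plosive, sonority 1.
/r/ — rhotic, sonority 7.
/m/ — nasal, sonority 5.
/r/ — rhotic, sonority 7.
/z/ — voiced fricative, sonority 4.
/k/→/r/: 1→7 (rises) — ok.
/r/→/m/: 7→5 (does not rise) — violation.
/m/→/r/: 5→7 (rises) — ok.
/r/→/z/: 7→4 (does not rise) — violation.

2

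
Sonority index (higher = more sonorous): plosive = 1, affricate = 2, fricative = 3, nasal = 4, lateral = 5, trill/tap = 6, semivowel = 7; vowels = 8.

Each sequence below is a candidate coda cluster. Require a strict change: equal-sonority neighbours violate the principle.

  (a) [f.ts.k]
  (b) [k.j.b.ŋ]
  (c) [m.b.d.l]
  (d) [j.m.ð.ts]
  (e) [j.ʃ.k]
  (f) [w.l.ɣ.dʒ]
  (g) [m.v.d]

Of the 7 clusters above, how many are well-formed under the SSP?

5

(a) 3-2-1 → obeys
(b) 1-7-1-4 → violates
(c) 4-1-1-5 → violates
(d) 7-4-3-2 → obeys
(e) 7-3-1 → obeys
(f) 7-5-3-2 → obeys
(g) 4-3-1 → obeys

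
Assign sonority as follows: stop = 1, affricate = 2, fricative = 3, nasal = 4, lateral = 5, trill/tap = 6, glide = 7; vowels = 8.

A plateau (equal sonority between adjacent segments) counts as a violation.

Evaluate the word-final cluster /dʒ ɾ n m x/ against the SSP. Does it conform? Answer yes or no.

no

/dʒ/: affricate = 2.
/ɾ/: trill/tap = 6.
/n/: nasal = 4.
/m/: nasal = 4.
/x/: fricative = 3.
The profile is 2-6-4-4-3. Between /dʒ/ (2) and /ɾ/ (6) sonority does not fall, so the cluster violates the SSP.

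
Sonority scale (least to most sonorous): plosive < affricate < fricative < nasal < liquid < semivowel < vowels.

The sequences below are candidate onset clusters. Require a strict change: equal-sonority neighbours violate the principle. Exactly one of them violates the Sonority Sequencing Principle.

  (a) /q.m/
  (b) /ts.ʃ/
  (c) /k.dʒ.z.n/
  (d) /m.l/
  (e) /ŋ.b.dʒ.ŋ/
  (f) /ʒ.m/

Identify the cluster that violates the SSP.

(a) /q.m/: profile 1-4 — obeys.
(b) /ts.ʃ/: profile 2-3 — obeys.
(c) /k.dʒ.z.n/: profile 1-2-3-4 — obeys.
(d) /m.l/: profile 4-5 — obeys.
(e) /ŋ.b.dʒ.ŋ/: profile 4-1-2-4 — violates.
(f) /ʒ.m/: profile 3-4 — obeys.

e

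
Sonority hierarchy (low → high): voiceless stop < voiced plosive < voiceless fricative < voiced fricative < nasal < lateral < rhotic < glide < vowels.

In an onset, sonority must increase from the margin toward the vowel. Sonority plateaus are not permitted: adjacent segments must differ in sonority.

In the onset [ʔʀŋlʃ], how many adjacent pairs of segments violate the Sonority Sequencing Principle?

/ʔ/: voiceless stop = 1.
/ʀ/: rhotic = 7.
/ŋ/: nasal = 5.
/l/: lateral = 6.
/ʃ/: voiceless fricative = 3.
/ʔ/→/ʀ/: 1→7 (rises) — ok.
/ʀ/→/ŋ/: 7→5 (does not rise) — violation.
/ŋ/→/l/: 5→6 (rises) — ok.
/l/→/ʃ/: 6→3 (does not rise) — violation.

2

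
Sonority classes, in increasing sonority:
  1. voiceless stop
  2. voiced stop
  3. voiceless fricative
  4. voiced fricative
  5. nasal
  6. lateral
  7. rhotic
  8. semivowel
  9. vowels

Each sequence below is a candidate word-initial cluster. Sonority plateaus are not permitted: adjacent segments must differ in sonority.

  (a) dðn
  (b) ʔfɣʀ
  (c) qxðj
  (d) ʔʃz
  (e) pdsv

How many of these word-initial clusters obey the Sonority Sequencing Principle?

(a) 2-4-5 → obeys
(b) 1-3-4-7 → obeys
(c) 1-3-4-8 → obeys
(d) 1-3-4 → obeys
(e) 1-2-3-4 → obeys

5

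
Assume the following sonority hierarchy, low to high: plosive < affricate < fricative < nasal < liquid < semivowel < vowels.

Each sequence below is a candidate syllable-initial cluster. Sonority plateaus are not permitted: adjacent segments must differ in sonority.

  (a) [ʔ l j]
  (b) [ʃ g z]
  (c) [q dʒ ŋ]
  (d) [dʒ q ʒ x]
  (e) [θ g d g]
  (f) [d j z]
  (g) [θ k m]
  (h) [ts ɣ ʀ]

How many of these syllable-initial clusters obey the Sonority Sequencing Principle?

(a) 1-5-6 → obeys
(b) 3-1-3 → violates
(c) 1-2-4 → obeys
(d) 2-1-3-3 → violates
(e) 3-1-1-1 → violates
(f) 1-6-3 → violates
(g) 3-1-4 → violates
(h) 2-3-5 → obeys

3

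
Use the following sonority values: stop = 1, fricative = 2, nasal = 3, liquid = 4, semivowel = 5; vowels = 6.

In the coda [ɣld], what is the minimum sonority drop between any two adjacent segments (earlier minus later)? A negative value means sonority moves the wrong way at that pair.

-2

/ɣ/ — fricative, sonority 2.
/l/ — liquid, sonority 4.
/d/ — stop, sonority 1.
/ɣ/→/l/: change -2.
/l/→/d/: change +3.
Minimum = -2.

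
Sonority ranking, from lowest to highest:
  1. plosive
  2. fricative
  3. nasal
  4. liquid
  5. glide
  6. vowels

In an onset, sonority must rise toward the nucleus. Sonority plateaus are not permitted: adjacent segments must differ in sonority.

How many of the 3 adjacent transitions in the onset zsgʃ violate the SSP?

2

/z/: fricative = 2.
/s/: fricative = 2.
/g/: plosive = 1.
/ʃ/: fricative = 2.
/z/→/s/: 2→2 (plateau) — violation.
/s/→/g/: 2→1 (does not rise) — violation.
/g/→/ʃ/: 1→2 (rises) — ok.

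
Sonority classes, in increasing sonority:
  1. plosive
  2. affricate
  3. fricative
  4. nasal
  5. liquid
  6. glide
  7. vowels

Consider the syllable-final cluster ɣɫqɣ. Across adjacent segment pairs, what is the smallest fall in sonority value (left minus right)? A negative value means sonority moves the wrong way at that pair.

-2

/ɣ/: fricative = 3.
/ɫ/: liquid = 5.
/q/: plosive = 1.
/ɣ/: fricative = 3.
/ɣ/→/ɫ/: change -2.
/ɫ/→/q/: change +4.
/q/→/ɣ/: change -2.
Minimum = -2.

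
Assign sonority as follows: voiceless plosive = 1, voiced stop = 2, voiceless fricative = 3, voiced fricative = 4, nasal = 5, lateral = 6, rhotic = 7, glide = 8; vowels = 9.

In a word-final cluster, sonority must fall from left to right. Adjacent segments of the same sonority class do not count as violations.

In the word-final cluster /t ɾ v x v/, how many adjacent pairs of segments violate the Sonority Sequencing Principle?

/t/ is a voiceless plosive (sonority 1).
/ɾ/ is a rhotic (sonority 7).
/v/ is a voiced fricative (sonority 4).
/x/ is a voiceless fricative (sonority 3).
/v/ is a voiced fricative (sonority 4).
/t/→/ɾ/: 1→7 (does not fall) — violation.
/ɾ/→/v/: 7→4 (falls) — ok.
/v/→/x/: 4→3 (falls) — ok.
/x/→/v/: 3→4 (does not fall) — violation.

2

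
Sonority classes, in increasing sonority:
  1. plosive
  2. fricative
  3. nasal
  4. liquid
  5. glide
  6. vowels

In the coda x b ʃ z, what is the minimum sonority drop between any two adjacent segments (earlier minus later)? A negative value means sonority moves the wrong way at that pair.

/x/ — fricative, sonority 2.
/b/ — plosive, sonority 1.
/ʃ/ — fricative, sonority 2.
/z/ — fricative, sonority 2.
/x/→/b/: change +1.
/b/→/ʃ/: change -1.
/ʃ/→/z/: change +0.
Minimum = -1.

-1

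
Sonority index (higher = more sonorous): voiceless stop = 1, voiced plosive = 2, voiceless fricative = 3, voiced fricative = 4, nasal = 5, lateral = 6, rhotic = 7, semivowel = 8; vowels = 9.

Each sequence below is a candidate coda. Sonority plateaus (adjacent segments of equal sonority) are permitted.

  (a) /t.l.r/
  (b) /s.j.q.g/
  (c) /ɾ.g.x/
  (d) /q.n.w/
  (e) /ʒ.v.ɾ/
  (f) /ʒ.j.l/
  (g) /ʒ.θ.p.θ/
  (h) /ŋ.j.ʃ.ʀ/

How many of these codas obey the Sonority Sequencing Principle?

(a) 1-6-7 → violates
(b) 3-8-1-2 → violates
(c) 7-2-3 → violates
(d) 1-5-8 → violates
(e) 4-4-7 → violates
(f) 4-8-6 → violates
(g) 4-3-1-3 → violates
(h) 5-8-3-7 → violates

0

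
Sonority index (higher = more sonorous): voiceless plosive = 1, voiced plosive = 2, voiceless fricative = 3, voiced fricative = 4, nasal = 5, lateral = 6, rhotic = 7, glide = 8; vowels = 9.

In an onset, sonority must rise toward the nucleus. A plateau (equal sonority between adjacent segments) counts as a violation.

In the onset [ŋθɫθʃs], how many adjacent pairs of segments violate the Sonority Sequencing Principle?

4

/ŋ/ — nasal, sonority 5.
/θ/ — voiceless fricative, sonority 3.
/ɫ/ — lateral, sonority 6.
/θ/ — voiceless fricative, sonority 3.
/ʃ/ — voiceless fricative, sonority 3.
/s/ — voiceless fricative, sonority 3.
/ŋ/→/θ/: 5→3 (does not rise) — violation.
/θ/→/ɫ/: 3→6 (rises) — ok.
/ɫ/→/θ/: 6→3 (does not rise) — violation.
/θ/→/ʃ/: 3→3 (plateau) — violation.
/ʃ/→/s/: 3→3 (plateau) — violation.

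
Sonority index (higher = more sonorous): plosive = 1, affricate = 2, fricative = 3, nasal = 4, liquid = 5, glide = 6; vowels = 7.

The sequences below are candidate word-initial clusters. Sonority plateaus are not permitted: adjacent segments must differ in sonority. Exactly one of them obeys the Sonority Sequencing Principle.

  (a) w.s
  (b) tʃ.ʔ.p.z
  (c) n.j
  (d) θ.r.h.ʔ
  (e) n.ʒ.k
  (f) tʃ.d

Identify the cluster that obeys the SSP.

(a) w.s: profile 6-3 — violates.
(b) tʃ.ʔ.p.z: profile 2-1-1-3 — violates.
(c) n.j: profile 4-6 — obeys.
(d) θ.r.h.ʔ: profile 3-5-3-1 — violates.
(e) n.ʒ.k: profile 4-3-1 — violates.
(f) tʃ.d: profile 2-1 — violates.

c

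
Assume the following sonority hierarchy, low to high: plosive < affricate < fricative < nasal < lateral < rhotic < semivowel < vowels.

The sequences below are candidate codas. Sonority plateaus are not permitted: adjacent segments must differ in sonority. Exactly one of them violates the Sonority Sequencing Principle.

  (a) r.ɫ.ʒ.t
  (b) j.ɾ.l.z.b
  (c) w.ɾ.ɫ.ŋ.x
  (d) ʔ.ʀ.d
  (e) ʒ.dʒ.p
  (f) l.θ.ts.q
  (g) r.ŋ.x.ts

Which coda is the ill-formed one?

(a) r.ɫ.ʒ.t: profile 6-5-3-1 — obeys.
(b) j.ɾ.l.z.b: profile 7-6-5-3-1 — obeys.
(c) w.ɾ.ɫ.ŋ.x: profile 7-6-5-4-3 — obeys.
(d) ʔ.ʀ.d: profile 1-6-1 — violates.
(e) ʒ.dʒ.p: profile 3-2-1 — obeys.
(f) l.θ.ts.q: profile 5-3-2-1 — obeys.
(g) r.ŋ.x.ts: profile 6-4-3-2 — obeys.

d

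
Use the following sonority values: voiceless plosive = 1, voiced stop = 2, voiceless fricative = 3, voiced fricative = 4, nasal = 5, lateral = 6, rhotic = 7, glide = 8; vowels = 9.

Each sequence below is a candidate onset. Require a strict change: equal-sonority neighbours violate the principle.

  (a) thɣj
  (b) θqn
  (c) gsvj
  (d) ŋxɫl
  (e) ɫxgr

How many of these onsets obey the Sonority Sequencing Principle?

(a) 1-3-4-8 → obeys
(b) 3-1-5 → violates
(c) 2-3-4-8 → obeys
(d) 5-3-6-6 → violates
(e) 6-3-2-7 → violates

2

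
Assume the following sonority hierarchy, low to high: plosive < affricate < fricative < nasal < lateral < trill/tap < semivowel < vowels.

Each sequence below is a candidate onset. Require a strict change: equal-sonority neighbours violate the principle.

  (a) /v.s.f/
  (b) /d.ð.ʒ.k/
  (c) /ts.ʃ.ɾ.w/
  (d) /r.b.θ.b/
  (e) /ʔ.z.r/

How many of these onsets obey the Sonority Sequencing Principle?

(a) 3-3-3 → violates
(b) 1-3-3-1 → violates
(c) 2-3-6-7 → obeys
(d) 6-1-3-1 → violates
(e) 1-3-6 → obeys

2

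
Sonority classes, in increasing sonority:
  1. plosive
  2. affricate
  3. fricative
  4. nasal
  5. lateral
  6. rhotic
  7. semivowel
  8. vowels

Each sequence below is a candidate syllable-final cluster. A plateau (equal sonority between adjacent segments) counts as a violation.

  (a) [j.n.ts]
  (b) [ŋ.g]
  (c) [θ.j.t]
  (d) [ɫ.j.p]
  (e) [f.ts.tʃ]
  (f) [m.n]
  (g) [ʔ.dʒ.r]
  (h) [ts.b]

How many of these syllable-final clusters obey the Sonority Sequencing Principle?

(a) sonority 7-4-2: well-formed.
(b) sonority 4-1: well-formed.
(c) sonority 3-7-1: ill-formed.
(d) sonority 5-7-1: ill-formed.
(e) sonority 3-2-2: ill-formed.
(f) sonority 4-4: ill-formed.
(g) sonority 1-2-6: ill-formed.
(h) sonority 2-1: well-formed.

3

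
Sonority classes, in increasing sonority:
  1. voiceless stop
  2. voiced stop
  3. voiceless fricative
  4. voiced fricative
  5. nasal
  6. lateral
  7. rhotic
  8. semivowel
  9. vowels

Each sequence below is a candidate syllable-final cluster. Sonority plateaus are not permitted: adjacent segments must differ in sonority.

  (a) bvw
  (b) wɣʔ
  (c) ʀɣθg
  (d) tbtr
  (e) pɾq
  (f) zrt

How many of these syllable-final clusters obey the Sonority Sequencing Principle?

2

(a) bvw: profile 2-4-8 — violates.
(b) wɣʔ: profile 8-4-1 — obeys.
(c) ʀɣθg: profile 7-4-3-2 — obeys.
(d) tbtr: profile 1-2-1-7 — violates.
(e) pɾq: profile 1-7-1 — violates.
(f) zrt: profile 4-7-1 — violates.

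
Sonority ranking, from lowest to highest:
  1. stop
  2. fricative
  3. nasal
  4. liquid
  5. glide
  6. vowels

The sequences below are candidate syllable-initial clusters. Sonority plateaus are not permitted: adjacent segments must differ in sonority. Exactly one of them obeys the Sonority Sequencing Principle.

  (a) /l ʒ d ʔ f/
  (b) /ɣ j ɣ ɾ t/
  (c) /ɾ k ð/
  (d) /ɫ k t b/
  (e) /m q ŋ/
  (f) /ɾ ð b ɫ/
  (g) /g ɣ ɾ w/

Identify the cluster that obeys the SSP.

(a) /l ʒ d ʔ f/: profile 4-2-1-1-2 — violates.
(b) /ɣ j ɣ ɾ t/: profile 2-5-2-4-1 — violates.
(c) /ɾ k ð/: profile 4-1-2 — violates.
(d) /ɫ k t b/: profile 4-1-1-1 — violates.
(e) /m q ŋ/: profile 3-1-3 — violates.
(f) /ɾ ð b ɫ/: profile 4-2-1-4 — violates.
(g) /g ɣ ɾ w/: profile 1-2-4-5 — obeys.

g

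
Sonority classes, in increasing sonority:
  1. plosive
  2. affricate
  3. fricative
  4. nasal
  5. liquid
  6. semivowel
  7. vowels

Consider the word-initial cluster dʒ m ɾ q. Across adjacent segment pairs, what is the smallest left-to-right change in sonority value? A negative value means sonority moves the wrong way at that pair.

-4

/dʒ/ — affricate, sonority 2.
/m/ — nasal, sonority 4.
/ɾ/ — liquid, sonority 5.
/q/ — plosive, sonority 1.
/dʒ/→/m/: change +2.
/m/→/ɾ/: change +1.
/ɾ/→/q/: change -4.
Minimum = -4.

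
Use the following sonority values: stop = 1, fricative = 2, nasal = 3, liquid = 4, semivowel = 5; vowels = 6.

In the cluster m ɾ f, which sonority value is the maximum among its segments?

4

/m/ is a nasal (sonority 3).
/ɾ/ is a liquid (sonority 4).
/f/ is a fricative (sonority 2).
The maximum is 4.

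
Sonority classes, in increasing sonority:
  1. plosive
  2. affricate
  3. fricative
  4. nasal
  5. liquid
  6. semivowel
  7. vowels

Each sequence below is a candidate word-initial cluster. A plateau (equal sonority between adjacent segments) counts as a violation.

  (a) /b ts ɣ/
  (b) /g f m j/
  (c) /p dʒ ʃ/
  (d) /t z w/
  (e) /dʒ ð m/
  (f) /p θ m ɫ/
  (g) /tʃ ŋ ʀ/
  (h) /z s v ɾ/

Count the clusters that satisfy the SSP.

(a) sonority 1-2-3: well-formed.
(b) sonority 1-3-4-6: well-formed.
(c) sonority 1-2-3: well-formed.
(d) sonority 1-3-6: well-formed.
(e) sonority 2-3-4: well-formed.
(f) sonority 1-3-4-5: well-formed.
(g) sonority 2-4-5: well-formed.
(h) sonority 3-3-3-5: ill-formed.

7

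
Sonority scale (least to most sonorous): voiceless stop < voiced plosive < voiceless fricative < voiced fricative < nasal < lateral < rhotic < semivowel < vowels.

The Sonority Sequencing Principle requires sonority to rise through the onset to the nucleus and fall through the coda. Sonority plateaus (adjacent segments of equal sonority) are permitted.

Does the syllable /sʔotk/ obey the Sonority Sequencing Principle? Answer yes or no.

no

Onset: /s/ is a voiceless fricative (sonority 3), /ʔ/ is a voiceless stop (sonority 1); then the nucleus /o/ (sonority 9).
Onset profile 3-1-9 — does not rise throughout.
Coda: /t/ is a voiceless stop (sonority 1), /k/ is a voiceless stop (sonority 1).
Coda profile 9-1-1 — falls from the nucleus.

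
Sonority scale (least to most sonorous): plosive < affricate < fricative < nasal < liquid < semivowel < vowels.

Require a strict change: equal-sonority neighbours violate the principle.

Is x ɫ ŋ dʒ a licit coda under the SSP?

no

/x/: fricative = 3.
/ɫ/: liquid = 5.
/ŋ/: nasal = 4.
/dʒ/: affricate = 2.
The profile is 3-5-4-2. Between /x/ (3) and /ɫ/ (5) sonority does not fall, so the cluster violates the SSP.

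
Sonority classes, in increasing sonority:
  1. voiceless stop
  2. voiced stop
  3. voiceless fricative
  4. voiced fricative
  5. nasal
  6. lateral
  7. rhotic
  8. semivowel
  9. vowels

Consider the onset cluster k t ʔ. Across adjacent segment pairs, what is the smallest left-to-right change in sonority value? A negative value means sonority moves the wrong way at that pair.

/k/ — voiceless stop, sonority 1.
/t/ — voiceless stop, sonority 1.
/ʔ/ — voiceless stop, sonority 1.
/k/→/t/: change +0.
/t/→/ʔ/: change +0.
Minimum = 0.

0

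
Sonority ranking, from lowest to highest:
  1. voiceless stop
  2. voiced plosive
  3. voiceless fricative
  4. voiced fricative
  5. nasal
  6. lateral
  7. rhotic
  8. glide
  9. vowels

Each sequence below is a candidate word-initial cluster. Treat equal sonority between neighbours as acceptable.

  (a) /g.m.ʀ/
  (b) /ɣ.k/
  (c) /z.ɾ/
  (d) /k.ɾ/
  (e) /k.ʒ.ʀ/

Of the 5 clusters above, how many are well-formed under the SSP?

4

(a) sonority 2-5-7: well-formed.
(b) sonority 4-1: ill-formed.
(c) sonority 4-7: well-formed.
(d) sonority 1-7: well-formed.
(e) sonority 1-4-7: well-formed.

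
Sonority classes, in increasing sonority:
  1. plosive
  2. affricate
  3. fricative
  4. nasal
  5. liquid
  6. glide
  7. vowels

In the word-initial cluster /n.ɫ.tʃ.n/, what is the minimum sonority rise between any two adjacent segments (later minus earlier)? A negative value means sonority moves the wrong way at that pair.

-3

/n/ is a nasal (sonority 4).
/ɫ/ is a liquid (sonority 5).
/tʃ/ is an affricate (sonority 2).
/n/ is a nasal (sonority 4).
/n/→/ɫ/: change +1.
/ɫ/→/tʃ/: change -3.
/tʃ/→/n/: change +2.
Minimum = -3.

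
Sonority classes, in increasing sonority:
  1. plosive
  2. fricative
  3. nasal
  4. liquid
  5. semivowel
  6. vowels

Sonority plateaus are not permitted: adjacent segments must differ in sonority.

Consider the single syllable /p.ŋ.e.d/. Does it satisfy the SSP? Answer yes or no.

Onset: /p/ is a plosive (sonority 1), /ŋ/ is a nasal (sonority 3); then the nucleus /e/ (sonority 6).
Onset profile 1-3-6 — rises to the nucleus.
Coda: /d/ is a plosive (sonority 1).
Coda profile 6-1 — falls from the nucleus.

yes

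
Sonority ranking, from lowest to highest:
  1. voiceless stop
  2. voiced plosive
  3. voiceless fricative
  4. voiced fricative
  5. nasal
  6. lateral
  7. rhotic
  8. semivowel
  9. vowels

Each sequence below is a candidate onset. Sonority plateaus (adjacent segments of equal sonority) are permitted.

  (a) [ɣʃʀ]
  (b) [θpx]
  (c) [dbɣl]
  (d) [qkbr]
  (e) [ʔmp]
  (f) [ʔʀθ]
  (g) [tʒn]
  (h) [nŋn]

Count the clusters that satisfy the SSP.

(a) [ɣʃʀ]: profile 4-3-7 — violates.
(b) [θpx]: profile 3-1-3 — violates.
(c) [dbɣl]: profile 2-2-4-6 — obeys.
(d) [qkbr]: profile 1-1-2-7 — obeys.
(e) [ʔmp]: profile 1-5-1 — violates.
(f) [ʔʀθ]: profile 1-7-3 — violates.
(g) [tʒn]: profile 1-4-5 — obeys.
(h) [nŋn]: profile 5-5-5 — obeys.

4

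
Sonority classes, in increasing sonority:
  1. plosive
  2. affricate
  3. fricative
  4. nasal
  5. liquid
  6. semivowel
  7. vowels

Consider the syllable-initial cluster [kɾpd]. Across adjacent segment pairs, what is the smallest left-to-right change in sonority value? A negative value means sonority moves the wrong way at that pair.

-4

/k/ is a plosive (sonority 1).
/ɾ/ is a liquid (sonority 5).
/p/ is a plosive (sonority 1).
/d/ is a plosive (sonority 1).
/k/→/ɾ/: change +4.
/ɾ/→/p/: change -4.
/p/→/d/: change +0.
Minimum = -4.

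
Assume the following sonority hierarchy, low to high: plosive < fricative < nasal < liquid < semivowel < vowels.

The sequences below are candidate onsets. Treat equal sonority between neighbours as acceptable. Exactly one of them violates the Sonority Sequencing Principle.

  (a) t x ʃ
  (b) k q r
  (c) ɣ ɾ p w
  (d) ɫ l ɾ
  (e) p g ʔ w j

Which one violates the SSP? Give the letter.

(a) sonority 1-2-2: well-formed.
(b) sonority 1-1-4: well-formed.
(c) sonority 2-4-1-5: ill-formed.
(d) sonority 4-4-4: well-formed.
(e) sonority 1-1-1-5-5: well-formed.

c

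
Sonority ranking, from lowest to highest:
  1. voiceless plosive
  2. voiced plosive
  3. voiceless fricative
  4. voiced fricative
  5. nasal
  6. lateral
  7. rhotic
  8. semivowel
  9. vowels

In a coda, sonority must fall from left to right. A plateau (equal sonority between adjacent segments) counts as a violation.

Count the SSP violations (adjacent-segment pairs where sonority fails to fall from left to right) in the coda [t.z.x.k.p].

2

/t/ is a voiceless plosive (sonority 1).
/z/ is a voiced fricative (sonority 4).
/x/ is a voiceless fricative (sonority 3).
/k/ is a voiceless plosive (sonority 1).
/p/ is a voiceless plosive (sonority 1).
/t/→/z/: 1→4 (does not fall) — violation.
/z/→/x/: 4→3 (falls) — ok.
/x/→/k/: 3→1 (falls) — ok.
/k/→/p/: 1→1 (plateau) — violation.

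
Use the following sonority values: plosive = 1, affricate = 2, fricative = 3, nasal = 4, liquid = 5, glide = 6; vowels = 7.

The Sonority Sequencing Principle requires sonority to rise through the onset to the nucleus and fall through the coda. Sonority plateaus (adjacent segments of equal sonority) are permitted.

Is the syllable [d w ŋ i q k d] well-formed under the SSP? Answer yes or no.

no

Onset: /d/ is a plosive (sonority 1), /w/ is a glide (sonority 6), /ŋ/ is a nasal (sonority 4); then the nucleus /i/ (sonority 7).
Onset profile 1-6-4-7 — does not rise throughout.
Coda: /q/ is a plosive (sonority 1), /k/ is a plosive (sonority 1), /d/ is a plosive (sonority 1).
Coda profile 7-1-1-1 — falls from the nucleus.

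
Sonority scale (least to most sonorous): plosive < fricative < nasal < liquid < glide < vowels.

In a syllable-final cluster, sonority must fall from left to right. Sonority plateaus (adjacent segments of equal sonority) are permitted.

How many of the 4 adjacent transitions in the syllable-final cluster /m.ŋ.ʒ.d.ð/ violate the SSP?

/m/: nasal = 3.
/ŋ/: nasal = 3.
/ʒ/: fricative = 2.
/d/: plosive = 1.
/ð/: fricative = 2.
/m/→/ŋ/: 3→3 (plateau, allowed) — ok.
/ŋ/→/ʒ/: 3→2 (falls) — ok.
/ʒ/→/d/: 2→1 (falls) — ok.
/d/→/ð/: 1→2 (does not fall) — violation.

1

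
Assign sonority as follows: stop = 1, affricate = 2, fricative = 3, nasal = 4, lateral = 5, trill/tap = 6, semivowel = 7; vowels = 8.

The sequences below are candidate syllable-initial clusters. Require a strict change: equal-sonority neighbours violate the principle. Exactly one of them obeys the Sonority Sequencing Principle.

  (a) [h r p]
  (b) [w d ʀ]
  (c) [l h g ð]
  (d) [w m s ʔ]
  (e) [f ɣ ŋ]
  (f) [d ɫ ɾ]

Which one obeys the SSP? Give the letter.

(a) 3-6-1 → violates
(b) 7-1-6 → violates
(c) 5-3-1-3 → violates
(d) 7-4-3-1 → violates
(e) 3-3-4 → violates
(f) 1-5-6 → obeys

f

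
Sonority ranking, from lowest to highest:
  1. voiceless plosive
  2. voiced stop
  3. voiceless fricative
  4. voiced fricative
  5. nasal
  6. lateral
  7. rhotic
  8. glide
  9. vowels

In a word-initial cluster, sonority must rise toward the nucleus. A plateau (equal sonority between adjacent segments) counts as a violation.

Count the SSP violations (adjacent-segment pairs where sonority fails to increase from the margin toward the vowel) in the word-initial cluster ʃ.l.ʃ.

/ʃ/ — voiceless fricative, sonority 3.
/l/ — lateral, sonority 6.
/ʃ/ — voiceless fricative, sonority 3.
/ʃ/→/l/: 3→6 (rises) — ok.
/l/→/ʃ/: 6→3 (does not rise) — violation.

1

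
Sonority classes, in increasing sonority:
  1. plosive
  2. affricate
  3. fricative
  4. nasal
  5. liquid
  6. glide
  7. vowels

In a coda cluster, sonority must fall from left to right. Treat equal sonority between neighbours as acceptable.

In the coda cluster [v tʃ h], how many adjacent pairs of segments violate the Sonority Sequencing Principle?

/v/ — fricative, sonority 3.
/tʃ/ — affricate, sonority 2.
/h/ — fricative, sonority 3.
/v/→/tʃ/: 3→2 (falls) — ok.
/tʃ/→/h/: 2→3 (does not fall) — violation.

1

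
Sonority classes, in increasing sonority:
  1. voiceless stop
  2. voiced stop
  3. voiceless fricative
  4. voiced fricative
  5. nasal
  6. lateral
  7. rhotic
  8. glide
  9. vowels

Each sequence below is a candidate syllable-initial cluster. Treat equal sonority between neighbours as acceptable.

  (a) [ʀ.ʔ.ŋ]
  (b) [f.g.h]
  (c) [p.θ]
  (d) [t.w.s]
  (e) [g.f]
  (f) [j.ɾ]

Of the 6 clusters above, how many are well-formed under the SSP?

(a) 7-1-5 → violates
(b) 3-2-3 → violates
(c) 1-3 → obeys
(d) 1-8-3 → violates
(e) 2-3 → obeys
(f) 8-7 → violates

2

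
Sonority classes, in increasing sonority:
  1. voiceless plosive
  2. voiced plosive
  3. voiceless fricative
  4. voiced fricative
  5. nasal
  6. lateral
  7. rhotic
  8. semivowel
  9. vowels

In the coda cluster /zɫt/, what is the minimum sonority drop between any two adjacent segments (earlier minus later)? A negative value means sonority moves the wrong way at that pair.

/z/: voiced fricative = 4.
/ɫ/: lateral = 6.
/t/: voiceless plosive = 1.
/z/→/ɫ/: change -2.
/ɫ/→/t/: change +5.
Minimum = -2.

-2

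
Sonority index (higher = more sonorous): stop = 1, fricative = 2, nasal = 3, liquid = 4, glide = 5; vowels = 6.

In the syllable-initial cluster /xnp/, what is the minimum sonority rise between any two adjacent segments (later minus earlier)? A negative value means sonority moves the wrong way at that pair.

/x/ — fricative, sonority 2.
/n/ — nasal, sonority 3.
/p/ — stop, sonority 1.
/x/→/n/: change +1.
/n/→/p/: change -2.
Minimum = -2.

-2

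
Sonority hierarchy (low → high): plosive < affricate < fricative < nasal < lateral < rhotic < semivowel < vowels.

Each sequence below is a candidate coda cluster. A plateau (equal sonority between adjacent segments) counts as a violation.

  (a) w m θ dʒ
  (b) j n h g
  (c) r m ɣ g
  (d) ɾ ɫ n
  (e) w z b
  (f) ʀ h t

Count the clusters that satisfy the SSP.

6

(a) sonority 7-4-3-2: well-formed.
(b) sonority 7-4-3-1: well-formed.
(c) sonority 6-4-3-1: well-formed.
(d) sonority 6-5-4: well-formed.
(e) sonority 7-3-1: well-formed.
(f) sonority 6-3-1: well-formed.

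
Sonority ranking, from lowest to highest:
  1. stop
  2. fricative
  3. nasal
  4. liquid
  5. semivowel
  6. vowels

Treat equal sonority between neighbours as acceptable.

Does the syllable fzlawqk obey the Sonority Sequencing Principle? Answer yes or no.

Onset: /f/ is a fricative (sonority 2), /z/ is a fricative (sonority 2), /l/ is a liquid (sonority 4); then the nucleus /a/ (sonority 6).
Onset profile 2-2-4-6 — rises to the nucleus.
Coda: /w/ is a semivowel (sonority 5), /q/ is a stop (sonority 1), /k/ is a stop (sonority 1).
Coda profile 6-5-1-1 — falls from the nucleus.

yes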